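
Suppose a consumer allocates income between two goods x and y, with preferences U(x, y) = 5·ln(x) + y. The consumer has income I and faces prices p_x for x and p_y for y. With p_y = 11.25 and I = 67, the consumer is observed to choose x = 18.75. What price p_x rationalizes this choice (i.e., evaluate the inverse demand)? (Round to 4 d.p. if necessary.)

p_x = 3

Set MRS = p_x/p_y: (5/x)/1 = p_x/p_y.
So x*(p_x,p_y) = 5·p_y/p_x, independent of income; and y* = (I − 5·p_y)/p_y.
Set x* = 18.75 in the demand function and solve for p_x: p_x = 3.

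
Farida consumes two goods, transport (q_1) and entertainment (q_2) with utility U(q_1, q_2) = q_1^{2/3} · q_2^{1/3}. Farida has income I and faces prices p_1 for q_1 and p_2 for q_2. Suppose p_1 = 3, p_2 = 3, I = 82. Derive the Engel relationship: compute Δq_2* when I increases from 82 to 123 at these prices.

Tangency: MRS = 2·q_2/q_1 = p_1/p_2.
Rearranging, p_2·q_2 = (1/2)·p_1·q_1. Substituting into the budget gives p_1·q_1·(1 + (1/2)) = I.
Demand: q_1*(p_1,p_2,I) = 2/3·I/p_1 and q_2* = 1/3·I/p_2.
At p_1=3, p_2=3, I=82: q_2* = 1/3·82/3 = 9.1111.
At I' = 123: q_2* = 13.6667. Change: 13.6667 − 9.1111 = 4.5556.

Δq_2* = 4.5556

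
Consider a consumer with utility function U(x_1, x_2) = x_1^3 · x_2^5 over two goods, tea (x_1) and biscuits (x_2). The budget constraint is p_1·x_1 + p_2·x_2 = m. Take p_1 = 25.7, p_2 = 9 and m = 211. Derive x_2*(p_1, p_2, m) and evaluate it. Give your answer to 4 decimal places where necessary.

At p_1=25.7, p_2=9, m=211: x_2* = 0.625·211/9 = 14.6528.

x_2* = 14.6528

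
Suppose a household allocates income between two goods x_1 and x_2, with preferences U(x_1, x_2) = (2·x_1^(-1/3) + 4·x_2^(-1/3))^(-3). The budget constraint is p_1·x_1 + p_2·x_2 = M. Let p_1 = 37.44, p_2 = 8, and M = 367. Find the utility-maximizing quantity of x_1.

Numerically x_2/x_1 = 5.35127, so x_1* = 367/(37.44 + 8·5.35127) = 4.5732.

x_1* = 4.5732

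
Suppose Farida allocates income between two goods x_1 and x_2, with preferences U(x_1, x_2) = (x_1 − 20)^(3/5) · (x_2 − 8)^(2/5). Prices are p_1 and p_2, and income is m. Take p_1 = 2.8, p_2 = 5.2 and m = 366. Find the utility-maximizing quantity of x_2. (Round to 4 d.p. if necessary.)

MRS = (3/2)·(x_2−8)/(x_1−20). Tangency with p_1/p_2 gives x_2−8 = (2/3)·(p_1/p_2)·(x_1−20).
After buying the subsistence bundle (20, 8), a share 0.6 of the remaining income goes to x_1: x_1* = 20 + 0.6·(m − 20p_1 − 8p_2)/p_1.
Discretionary income = 366 − 20·2.8 − 8·5.2 = 268.4; x_2* = 8 + 0.4·268.4/5.2 = 28.6462.

x_2* = 28.6462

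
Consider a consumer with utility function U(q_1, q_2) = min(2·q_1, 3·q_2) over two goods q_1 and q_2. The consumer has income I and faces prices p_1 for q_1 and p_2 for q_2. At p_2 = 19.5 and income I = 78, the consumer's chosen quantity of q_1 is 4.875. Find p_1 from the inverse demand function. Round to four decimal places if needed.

p_1 = 3

With perfect complements, no substitution: consume in ratio q_1:q_2 = 3:2.
Budget: p_1·q_1 + p_2·(2/3)·q_1 = I, so (3·p_1 + 2·p_2)·q_1 = 3·I.
Demand: q_1*(p_1,p_2,I) = 3·I/(3·p_1 + 2·p_2), q_2* = 2·I/(3·p_1 + 2·p_2).
Set q_1* = 4.875 in the demand function and solve for p_1: p_1 = 3.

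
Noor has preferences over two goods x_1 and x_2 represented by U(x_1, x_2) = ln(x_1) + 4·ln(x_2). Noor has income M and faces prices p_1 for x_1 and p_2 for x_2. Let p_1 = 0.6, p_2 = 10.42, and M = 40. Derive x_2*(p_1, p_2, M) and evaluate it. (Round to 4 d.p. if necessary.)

Demand: x_1*(p_1,p_2,M) = 0.2·M/p_1 and x_2* = 0.8·M/p_2.
At p_1=0.6, p_2=10.42, M=40: x_2* = 0.8·40/10.42 = 3.071.

x_2* = 3.071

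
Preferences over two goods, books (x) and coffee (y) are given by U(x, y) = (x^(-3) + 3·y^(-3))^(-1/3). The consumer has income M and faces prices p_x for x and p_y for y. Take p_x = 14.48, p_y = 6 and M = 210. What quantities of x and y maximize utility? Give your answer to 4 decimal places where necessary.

From the CES first-order condition, (1/3)·(y/x)^(4) = p_x/p_y.
Hence y/x = (3·p_x/p_y)^(1/(4)), i.e. raised to the 0.25 power.
With the ratio pinned down, the budget gives x* = M/(p_x + p_y·(y/x)) and y* = (y/x)·x*.
Numerically y/x = 1.640343, so x* = 210/(14.48 + 6·1.640343) = 8.6341 and y* = 1.640343·8.6341 = 14.1629.

x* = 8.6341, y* = 14.1629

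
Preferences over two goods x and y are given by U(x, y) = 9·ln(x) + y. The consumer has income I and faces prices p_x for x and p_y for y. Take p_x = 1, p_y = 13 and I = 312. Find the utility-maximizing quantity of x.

x* = 117

So x*(p_x,p_y) = 9·p_y/p_x, independent of income; and y* = (I − 9·p_y)/p_y.
At the given prices: x* = 9·13/1 = 117.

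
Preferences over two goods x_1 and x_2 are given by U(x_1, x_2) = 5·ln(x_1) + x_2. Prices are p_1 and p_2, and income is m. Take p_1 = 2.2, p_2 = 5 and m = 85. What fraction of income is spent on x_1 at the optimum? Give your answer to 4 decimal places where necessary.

Set MRS = p_1/p_2: (5/x_1)/1 = p_1/p_2.
So x_1*(p_1,p_2) = 5·p_2/p_1, independent of income; and x_2* = (m − 5·p_2)/p_2.
At the given prices: x_1* = 5·5/2.2 = 11.3636, and x_2* = 12.
Expenditure on x_1: 2.2·11.3636 = 25; share = 0.2941.

share on x_1 = 0.2941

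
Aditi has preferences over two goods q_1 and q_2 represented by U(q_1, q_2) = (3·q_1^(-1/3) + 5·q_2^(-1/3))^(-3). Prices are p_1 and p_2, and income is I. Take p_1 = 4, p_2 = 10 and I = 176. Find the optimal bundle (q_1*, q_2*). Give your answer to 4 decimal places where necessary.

q_1* = 15.4686, q_2* = 11.4126

MU_q_1 ∝ 3·q_1^(-4/3), MU_q_2 ∝ 5·q_2^(-4/3), so MRS = (3/5)·(q_2/q_1)^(4/3) = p_1/p_2.
Hence q_2/q_1 = ((5/3)·p_1/p_2)^(1/(4/3)), i.e. raised to the 0.75 power.
Substitute q_2 = (q_2/q_1)·q_1 into the budget: q_1* = I/(p_1 + p_2·(q_2/q_1)).
Numerically q_2/q_1 = 0.737788, so q_1* = 176/(4 + 10·0.737788) = 15.4686 and q_2* = 0.737788·15.4686 = 11.4126.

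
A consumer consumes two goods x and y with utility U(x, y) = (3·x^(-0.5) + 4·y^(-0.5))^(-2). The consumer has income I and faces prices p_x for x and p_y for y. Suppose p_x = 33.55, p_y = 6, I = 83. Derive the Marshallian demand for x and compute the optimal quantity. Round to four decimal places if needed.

x* = 1.4704

MRS = MU_x/MU_y = (3/4)·(y/x)^(1.5). Set equal to p_x/p_y.
Hence y/x = ((4/3)·p_x/p_y)^(1/(1.5)), i.e. raised to the 2/3 power.
Substitute y = (y/x)·x into the budget: x* = I/(p_x + p_y·(y/x)).
Numerically y/x = 3.816395, so x* = 83/(33.55 + 6·3.816395) = 1.4704.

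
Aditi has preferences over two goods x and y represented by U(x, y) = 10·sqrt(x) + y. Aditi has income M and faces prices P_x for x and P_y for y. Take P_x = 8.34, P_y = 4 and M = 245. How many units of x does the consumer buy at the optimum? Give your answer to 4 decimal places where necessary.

Utility is quasi-linear in y; the FOC for x is 5/√x = P_x/P_y.
Solve: √x = 5·P_y/P_x, so x*(P_x,P_y) = (5·P_y/P_x)², and y* = (M − P_x·x*)/P_y.
Plugging in: x* = (5·4/8.34)² = 5.7508.

x* = 5.7508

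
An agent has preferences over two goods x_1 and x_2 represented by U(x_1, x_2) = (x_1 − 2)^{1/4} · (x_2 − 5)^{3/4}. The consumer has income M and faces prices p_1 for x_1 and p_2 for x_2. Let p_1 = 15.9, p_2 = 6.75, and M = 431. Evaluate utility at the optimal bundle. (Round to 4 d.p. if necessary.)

V = 24.9047

Discretionary income = 431 − 2·15.9 − 5·6.75 = 365.45; x_1* = 2 + 0.25·365.45/15.9 = 7.7461; x_2* = 5 + 0.75·365.45/6.75 = 45.6056.
Utility at the optimum: U(7.7461, 45.6056) = 24.9047.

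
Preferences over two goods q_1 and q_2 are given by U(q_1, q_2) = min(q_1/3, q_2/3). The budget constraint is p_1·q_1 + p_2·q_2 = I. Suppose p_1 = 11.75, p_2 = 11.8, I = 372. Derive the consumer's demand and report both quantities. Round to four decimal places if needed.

q_1* = 15.7962, q_2* = 15.7962

Here 3·11.75 + 3·11.8 = 70.65, giving q_1* = 15.7962 and q_2* = 15.7962.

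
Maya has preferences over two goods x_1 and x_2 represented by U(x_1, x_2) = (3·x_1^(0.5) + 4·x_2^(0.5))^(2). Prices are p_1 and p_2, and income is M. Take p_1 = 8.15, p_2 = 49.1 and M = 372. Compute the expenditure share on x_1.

share on x_1 = 0.7721

From the CES first-order condition, (3/4)·(x_2/x_1)^(0.5) = p_1/p_2.
Hence x_2/x_1 = ((4/3)·p_1/p_2)^(1/(0.5)), i.e. raised to the 2 power.
Substitute x_2 = (x_2/x_1)·x_1 into the budget: x_1* = M/(p_1 + p_2·(x_2/x_1)).
Numerically x_2/x_1 = 0.048981, so x_1* = 372/(8.15 + 49.1·0.048981) = 35.244 and x_2* = 0.048981·35.244 = 1.7263.
Expenditure on x_1: 8.15·35.244 = 287.2389; share = 0.7721.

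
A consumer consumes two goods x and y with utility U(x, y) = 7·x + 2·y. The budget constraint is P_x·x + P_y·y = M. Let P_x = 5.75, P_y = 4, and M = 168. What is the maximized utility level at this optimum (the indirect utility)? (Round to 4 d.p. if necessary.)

V = 204.5217

Perfect substitutes: compare marginal utility per dollar. 7/P_x vs 2/P_y → 1.2174 vs 0.5.
x gives more utility per dollar, so spend all income on x: x* = M/P_x, y* = 0.
Numerically: x* = 29.2174, y* = 0.
Utility at the optimum: U(29.2174, 0) = 204.5217.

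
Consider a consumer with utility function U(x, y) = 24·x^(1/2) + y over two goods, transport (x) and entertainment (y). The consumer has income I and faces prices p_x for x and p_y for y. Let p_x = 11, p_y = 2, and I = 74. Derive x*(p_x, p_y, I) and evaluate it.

x* = 4.7603

Utility is quasi-linear in y; the FOC for x is 12/√x = p_x/p_y.
Solve: √x = 12·p_y/p_x, so x*(p_x,p_y) = (12·p_y/p_x)², and y* = (I − p_x·x*)/p_y.
Plugging in: x* = (12·2/11)² = 4.7603.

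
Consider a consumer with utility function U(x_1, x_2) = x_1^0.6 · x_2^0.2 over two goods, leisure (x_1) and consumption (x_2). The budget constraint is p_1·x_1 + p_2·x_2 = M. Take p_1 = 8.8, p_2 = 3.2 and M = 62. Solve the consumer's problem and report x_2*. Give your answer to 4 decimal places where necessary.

x_2* = 4.8438

MU_x_1/MU_x_2 = (0.6·x_2)/(0.2·x_1); tangency sets this equal to p_1/p_2.
So 0.6·p_2·x_2 = 0.2·p_1·x_1; combined with the budget, a share 0.75 of income goes to x_1.
Demand: x_1*(p_1,p_2,M) = 0.75·M/p_1 and x_2* = 0.25·M/p_2.
At p_1=8.8, p_2=3.2, M=62: x_2* = 0.25·62/3.2 = 4.8438.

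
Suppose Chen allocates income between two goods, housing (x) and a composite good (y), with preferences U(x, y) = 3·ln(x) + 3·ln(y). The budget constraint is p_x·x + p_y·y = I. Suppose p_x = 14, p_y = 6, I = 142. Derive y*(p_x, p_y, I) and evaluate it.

The MRS is y/x. Set MRS = p_x/p_y.
So 3·p_y·y = 3·p_x·x; combined with the budget, a share 0.5 of income goes to x.
Demand: x*(p_x,p_y,I) = 0.5·I/p_x and y* = 0.5·I/p_y.
At p_x=14, p_y=6, I=142: y* = 0.5·142/6 = 11.8333.

y* = 11.8333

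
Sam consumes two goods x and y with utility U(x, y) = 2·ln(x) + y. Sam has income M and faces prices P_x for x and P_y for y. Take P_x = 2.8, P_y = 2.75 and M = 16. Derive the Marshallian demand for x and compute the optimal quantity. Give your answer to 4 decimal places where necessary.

x* = 1.9643

MU_x = 2/x, MU_y = 1. Tangency: 2/x = P_x/P_y.
So x*(P_x,P_y) = 2·P_y/P_x, independent of income; and y* = (M − 2·P_y)/P_y.
At the given prices: x* = 2·2.75/2.8 = 1.9643.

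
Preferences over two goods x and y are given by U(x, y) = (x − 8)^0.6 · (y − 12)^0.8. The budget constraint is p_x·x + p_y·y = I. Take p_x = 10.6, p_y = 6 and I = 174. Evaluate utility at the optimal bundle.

V = 1.1935

Let x' = x−8, y' = y−12. MRS = (3/4)·y'/x' = p_x/p_y.
Substituting into the budget: x* = 8 + 3/7·(I − 8·p_x − 12·p_y)/p_x, and y* = 12 + 4/7·(…)/p_y.
Discretionary income = 174 − 8·10.6 − 12·6 = 17.2; x* = 8 + 3/7·17.2/10.6 = 8.6954; y* = 12 + 4/7·17.2/6 = 13.6381.
Utility at the optimum: U(8.6954, 13.6381) = 1.1935.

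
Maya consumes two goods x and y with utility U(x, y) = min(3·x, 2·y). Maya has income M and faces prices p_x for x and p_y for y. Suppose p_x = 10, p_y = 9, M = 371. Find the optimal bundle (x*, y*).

With perfect complements, no substitution: consume in ratio x:y = 2:3.
Budget: p_x·x + p_y·(3/2)·x = M, so (2·p_x + 3·p_y)·x = 2·M.
Demand: x*(p_x,p_y,M) = 2·M/(2·p_x + 3·p_y), y* = 3·M/(2·p_x + 3·p_y).
Here 2·10 + 3·9 = 47, giving x* = 15.7872 and y* = 23.6809.

x* = 15.7872, y* = 23.6809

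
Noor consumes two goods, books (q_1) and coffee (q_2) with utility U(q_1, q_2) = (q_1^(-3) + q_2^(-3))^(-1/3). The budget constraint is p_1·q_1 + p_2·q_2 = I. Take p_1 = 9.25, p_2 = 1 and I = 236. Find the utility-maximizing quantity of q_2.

MRS = MU_q_1/MU_q_2 = (q_2/q_1)^(4). Set equal to p_1/p_2.
Hence q_2/q_1 = (p_1/p_2)^(1/(4)), i.e. raised to the 0.25 power.
With the ratio pinned down, the budget gives q_1* = I/(p_1 + p_2·(q_2/q_1)) and q_2* = (q_2/q_1)·q_1*.
Numerically q_2/q_1 = 1.743956, so q_1* = 236/(9.25 + 1·1.743956) = 21.4663 and q_2* = 1.743956·21.4663 = 37.4363.

q_2* = 37.4363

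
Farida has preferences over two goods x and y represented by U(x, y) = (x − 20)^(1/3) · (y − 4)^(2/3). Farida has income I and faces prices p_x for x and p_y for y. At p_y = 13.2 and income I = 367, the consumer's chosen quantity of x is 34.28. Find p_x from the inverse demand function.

p_x = 5

MRS = (1/2)·(y−4)/(x−20). Tangency with p_x/p_y gives y−4 = 2·(p_x/p_y)·(x−20).
After buying the subsistence bundle (20, 4), a share 1/3 of the remaining income goes to x: x* = 20 + 1/3·(I − 20p_x − 4p_y)/p_x.
Set x* = 34.28 in the demand function and solve for p_x: p_x = 5.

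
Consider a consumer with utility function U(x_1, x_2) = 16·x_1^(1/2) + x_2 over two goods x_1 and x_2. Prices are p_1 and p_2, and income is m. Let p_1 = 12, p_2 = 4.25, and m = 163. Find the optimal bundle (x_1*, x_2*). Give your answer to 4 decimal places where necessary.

x_1* = 8.0278, x_2* = 15.6863

MU_x_1 = 8/√x_1, MU_x_2 = 1. Tangency: 8/√x_1 = p_1/p_2.
Solve: √x_1 = 8·p_2/p_1, so x_1*(p_1,p_2) = (8·p_2/p_1)², and x_2* = (m − p_1·x_1*)/p_2.
Plugging in: x_1* = (8·4.25/12)² = 8.0278, x_2* = 15.6863.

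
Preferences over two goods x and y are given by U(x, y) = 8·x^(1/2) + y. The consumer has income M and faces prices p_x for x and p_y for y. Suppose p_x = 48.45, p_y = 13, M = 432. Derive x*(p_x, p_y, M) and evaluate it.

Utility is quasi-linear in y; the FOC for x is 4/√x = p_x/p_y.
Solve: √x = 4·p_y/p_x, so x*(p_x,p_y) = (4·p_y/p_x)², and y* = (M − p_x·x*)/p_y.
Plugging in: x* = (4·13/48.45)² = 1.1519.

x* = 1.1519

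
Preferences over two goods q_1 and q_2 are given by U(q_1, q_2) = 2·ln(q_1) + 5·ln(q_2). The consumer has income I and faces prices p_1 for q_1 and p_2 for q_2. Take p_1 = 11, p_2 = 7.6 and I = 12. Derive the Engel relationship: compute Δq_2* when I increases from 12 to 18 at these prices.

At p_1=11, p_2=7.6, I=12: q_2* = 5/7·12/7.6 = 1.1278.
At I' = 18: q_2* = 1.6917. Change: 1.6917 − 1.1278 = 0.5639.

Δq_2* = 0.5639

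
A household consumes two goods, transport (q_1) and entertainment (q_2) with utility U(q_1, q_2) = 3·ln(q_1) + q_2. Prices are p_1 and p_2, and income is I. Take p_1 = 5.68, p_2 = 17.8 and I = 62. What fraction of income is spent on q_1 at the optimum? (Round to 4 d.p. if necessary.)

So q_1*(p_1,p_2) = 3·p_2/p_1, independent of income; and q_2* = (I − 3·p_2)/p_2.
At the given prices: q_1* = 3·17.8/5.68 = 9.4014, and q_2* = 0.4831.
Expenditure on q_1: 5.68·9.4014 = 53.4; share = 0.8613.

share on q_1 = 0.8613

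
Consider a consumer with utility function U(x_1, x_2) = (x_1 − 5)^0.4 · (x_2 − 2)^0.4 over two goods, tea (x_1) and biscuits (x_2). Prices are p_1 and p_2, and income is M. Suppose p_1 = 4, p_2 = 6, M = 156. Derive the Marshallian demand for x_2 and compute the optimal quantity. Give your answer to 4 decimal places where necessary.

Substituting into the budget: x_1* = 5 + 0.5·(M − 5·p_1 − 2·p_2)/p_1, and x_2* = 2 + 0.5·(…)/p_2.
Discretionary income = 156 − 5·4 − 2·6 = 124; x_2* = 2 + 0.5·124/6 = 12.3333.

x_2* = 12.3333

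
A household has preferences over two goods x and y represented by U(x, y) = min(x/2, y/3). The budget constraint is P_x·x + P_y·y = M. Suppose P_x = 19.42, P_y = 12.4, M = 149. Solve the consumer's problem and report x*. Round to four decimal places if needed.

Here 2·19.42 + 3·12.4 = 76.04, giving x* = 3.919.

x* = 3.919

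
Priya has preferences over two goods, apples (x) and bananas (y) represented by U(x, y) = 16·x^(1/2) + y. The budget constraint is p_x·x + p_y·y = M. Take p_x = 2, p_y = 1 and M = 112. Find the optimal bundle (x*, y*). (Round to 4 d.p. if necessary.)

Utility is quasi-linear in y; the FOC for x is 8/√x = p_x/p_y.
Thus x* = (8·p_y/p_x)² — independent of M — with the rest of income spent on y.
Plugging in: x* = (8·1/2)² = 16, y* = 80.

x* = 16, y* = 80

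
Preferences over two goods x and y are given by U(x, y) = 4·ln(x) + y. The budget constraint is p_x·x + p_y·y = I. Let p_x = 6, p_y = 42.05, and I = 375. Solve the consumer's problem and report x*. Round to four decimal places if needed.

x* = 28.0333

MU_x = 4/x, MU_y = 1. Tangency: 4/x = p_x/p_y.
So x*(p_x,p_y) = 4·p_y/p_x, independent of income; and y* = (I − 4·p_y)/p_y.
At the given prices: x* = 4·42.05/6 = 28.0333.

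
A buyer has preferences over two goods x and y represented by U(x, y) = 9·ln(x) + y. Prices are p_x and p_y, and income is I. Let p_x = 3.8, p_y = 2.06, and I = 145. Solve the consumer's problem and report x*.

x* = 4.8789

MU_x = 9/x, MU_y = 1. Tangency: 9/x = p_x/p_y.
So x*(p_x,p_y) = 9·p_y/p_x, independent of income; and y* = (I − 9·p_y)/p_y.
At the given prices: x* = 9·2.06/3.8 = 4.8789.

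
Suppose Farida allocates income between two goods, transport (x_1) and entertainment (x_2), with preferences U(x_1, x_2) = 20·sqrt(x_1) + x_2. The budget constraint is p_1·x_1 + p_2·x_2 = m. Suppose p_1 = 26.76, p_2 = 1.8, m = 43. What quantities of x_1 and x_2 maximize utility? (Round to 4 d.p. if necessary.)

x_1* = 0.4525, x_2* = 17.1624

MU_x_1 = 10/√x_1, MU_x_2 = 1. Tangency: 10/√x_1 = p_1/p_2.
Solve: √x_1 = 10·p_2/p_1, so x_1*(p_1,p_2) = (10·p_2/p_1)², and x_2* = (m − p_1·x_1*)/p_2.
Plugging in: x_1* = (10·1.8/26.76)² = 0.4525, x_2* = 17.1624.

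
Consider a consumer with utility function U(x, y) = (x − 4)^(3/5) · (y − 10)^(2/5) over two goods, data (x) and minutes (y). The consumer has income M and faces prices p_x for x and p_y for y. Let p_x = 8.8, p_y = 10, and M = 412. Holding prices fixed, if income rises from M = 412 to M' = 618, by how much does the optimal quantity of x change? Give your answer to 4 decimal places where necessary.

MRS = (3/2)·(y−10)/(x−4). Tangency with p_x/p_y gives y−10 = (2/3)·(p_x/p_y)·(x−4).
After buying the subsistence bundle (4, 10), a share 0.6 of the remaining income goes to x: x* = 4 + 0.6·(M − 4p_x − 10p_y)/p_x.
Discretionary income = 412 − 4·8.8 − 10·10 = 276.8; x* = 4 + 0.6·276.8/8.8 = 22.8727.
At M' = 618: x* = 36.9182. Change: 36.9182 − 22.8727 = 14.0455.

Δx* = 14.0455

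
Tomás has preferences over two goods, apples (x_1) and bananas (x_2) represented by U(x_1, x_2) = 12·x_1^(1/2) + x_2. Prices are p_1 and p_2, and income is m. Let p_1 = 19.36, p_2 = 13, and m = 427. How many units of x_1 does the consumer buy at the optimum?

x_1* = 16.2322

MU_x_1 = 6/√x_1, MU_x_2 = 1. Tangency: 6/√x_1 = p_1/p_2.
Solve: √x_1 = 6·p_2/p_1, so x_1*(p_1,p_2) = (6·p_2/p_1)², and x_2* = (m − p_1·x_1*)/p_2.
Plugging in: x_1* = (6·13/19.36)² = 16.2322.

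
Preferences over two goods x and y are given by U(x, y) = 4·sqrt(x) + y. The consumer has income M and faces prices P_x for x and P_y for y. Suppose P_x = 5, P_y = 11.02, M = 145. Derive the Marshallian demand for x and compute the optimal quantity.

x* = 19.4305

MU_x = 2/√x, MU_y = 1. Tangency: 2/√x = P_x/P_y.
Thus x* = (2·P_y/P_x)² — independent of M — with the rest of income spent on y.
Plugging in: x* = (2·11.02/5)² = 19.4305.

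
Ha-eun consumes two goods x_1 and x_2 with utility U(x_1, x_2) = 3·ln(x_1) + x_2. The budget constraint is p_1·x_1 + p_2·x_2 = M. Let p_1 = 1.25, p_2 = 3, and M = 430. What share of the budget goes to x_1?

share on x_1 = 0.0209

MU_x_1 = 3/x_1, MU_x_2 = 1. Tangency: 3/x_1 = p_1/p_2.
So x_1*(p_1,p_2) = 3·p_2/p_1, independent of income; and x_2* = (M − 3·p_2)/p_2.
At the given prices: x_1* = 3·3/1.25 = 7.2, and x_2* = 140.3333.
Expenditure on x_1: 1.25·7.2 = 9; share = 0.0209.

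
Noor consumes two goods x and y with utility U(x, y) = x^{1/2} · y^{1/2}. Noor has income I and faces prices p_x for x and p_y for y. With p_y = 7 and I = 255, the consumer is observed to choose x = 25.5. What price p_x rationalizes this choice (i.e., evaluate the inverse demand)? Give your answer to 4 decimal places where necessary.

Tangency: MRS = y/x = p_x/p_y.
So 0.5·p_y·y = 0.5·p_x·x; combined with the budget, a share 0.5 of income goes to x.
Demand: x*(p_x,p_y,I) = 0.5·I/p_x and y* = 0.5·I/p_y.
Set x* = 25.5 in the demand function and solve for p_x: p_x = 5.

p_x = 5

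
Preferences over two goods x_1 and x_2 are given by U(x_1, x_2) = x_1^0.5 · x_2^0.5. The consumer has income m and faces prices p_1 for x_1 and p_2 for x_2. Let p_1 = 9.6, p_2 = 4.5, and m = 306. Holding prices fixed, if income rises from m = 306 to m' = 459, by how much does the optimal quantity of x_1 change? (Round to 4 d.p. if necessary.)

Δx_1* = 7.9688

The MRS is x_2/x_1. Set MRS = p_1/p_2.
So 0.5·p_2·x_2 = 0.5·p_1·x_1; combined with the budget, a share 0.5 of income goes to x_1.
Demand: x_1*(p_1,p_2,m) = 0.5·m/p_1 and x_2* = 0.5·m/p_2.
At p_1=9.6, p_2=4.5, m=306: x_1* = 0.5·306/9.6 = 15.9375.
At m' = 459: x_1* = 23.9062. Change: 23.9062 − 15.9375 = 7.9688.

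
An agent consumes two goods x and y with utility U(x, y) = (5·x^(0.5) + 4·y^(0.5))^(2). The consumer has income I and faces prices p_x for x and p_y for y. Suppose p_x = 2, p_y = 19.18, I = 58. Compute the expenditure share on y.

share on y = 0.0626

Numerically y/x = 0.006959, so x* = 58/(2 + 19.18·0.006959) = 27.1857 and y* = 0.006959·27.1857 = 0.1892.
Expenditure on y: 19.18·0.1892 = 3.6285; share = 0.0626.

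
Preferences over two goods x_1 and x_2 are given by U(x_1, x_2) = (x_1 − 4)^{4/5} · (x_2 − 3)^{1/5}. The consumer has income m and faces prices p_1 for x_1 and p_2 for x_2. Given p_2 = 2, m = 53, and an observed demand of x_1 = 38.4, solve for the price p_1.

MRS = 4·(x_2−3)/(x_1−4). Tangency with p_1/p_2 gives x_2−3 = (1/4)·(p_1/p_2)·(x_1−4).
After buying the subsistence bundle (4, 3), a share 0.8 of the remaining income goes to x_1: x_1* = 4 + 0.8·(m − 4p_1 − 3p_2)/p_1.
Set x_1* = 38.4 in the demand function and solve for p_1: p_1 = 1.

p_1 = 1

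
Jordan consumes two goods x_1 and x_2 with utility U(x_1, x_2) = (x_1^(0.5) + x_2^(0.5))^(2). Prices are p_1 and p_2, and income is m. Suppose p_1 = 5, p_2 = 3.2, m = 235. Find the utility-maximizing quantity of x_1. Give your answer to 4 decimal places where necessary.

From the CES first-order condition, (x_2/x_1)^(0.5) = p_1/p_2.
Solve for the ratio: x_2/x_1 = [p_1/p_2]^(2).
With the ratio pinned down, the budget gives x_1* = m/(p_1 + p_2·(x_2/x_1)) and x_2* = (x_2/x_1)·x_1*.
Numerically x_2/x_1 = 2.441406, so x_1* = 235/(5 + 3.2·2.441406) = 18.3415.

x_1* = 18.3415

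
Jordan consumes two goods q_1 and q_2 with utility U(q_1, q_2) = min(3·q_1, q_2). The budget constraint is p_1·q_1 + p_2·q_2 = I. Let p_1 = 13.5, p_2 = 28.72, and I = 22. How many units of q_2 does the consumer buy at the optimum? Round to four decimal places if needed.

With perfect complements, no substitution: consume in ratio q_1:q_2 = 1:3.
Budget: p_1·q_1 + p_2·3·q_1 = I, so (p_1 + 3·p_2)·q_1 = I.
Demand: q_1*(p_1,p_2,I) = I/(p_1 + 3·p_2), q_2* = 3·I/(p_1 + 3·p_2).
Here 13.5 + 3·28.72 = 99.66, giving q_2* = 0.6623.

q_2* = 0.6623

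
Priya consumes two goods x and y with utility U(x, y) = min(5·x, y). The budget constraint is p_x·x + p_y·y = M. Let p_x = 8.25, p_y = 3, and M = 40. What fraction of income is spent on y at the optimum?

Leontief preferences: the optimum is at the kink where x/1 = y/5, i.e. y = 5·x.
Budget: p_x·x + p_y·5·x = M, so (p_x + 5·p_y)·x = M.
Demand: x*(p_x,p_y,M) = M/(p_x + 5·p_y), y* = 5·M/(p_x + 5·p_y).
Here 8.25 + 5·3 = 23.25, giving x* = 1.7204 and y* = 8.6022.
Expenditure on y: 3·8.6022 = 25.8065; share = 0.6452.

share on y = 0.6452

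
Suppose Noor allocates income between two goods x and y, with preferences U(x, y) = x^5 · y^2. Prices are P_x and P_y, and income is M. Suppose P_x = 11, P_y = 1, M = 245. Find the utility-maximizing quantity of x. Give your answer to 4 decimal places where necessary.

MU_x/MU_y = (5·y)/(2·x); tangency sets this equal to P_x/P_y.
So 5·P_y·y = 2·P_x·x; combined with the budget, a share 5/7 of income goes to x.
Demand: x*(P_x,P_y,M) = 5/7·M/P_x and y* = 2/7·M/P_y.
At P_x=11, P_y=1, M=245: x* = 5/7·245/11 = 15.9091.

x* = 15.9091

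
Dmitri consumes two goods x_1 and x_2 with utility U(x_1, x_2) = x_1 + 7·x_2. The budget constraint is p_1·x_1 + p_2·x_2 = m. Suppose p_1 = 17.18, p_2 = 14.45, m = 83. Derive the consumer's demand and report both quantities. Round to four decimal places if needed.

Linear utility — the consumer picks whichever good has higher MU/price: 1/17.18 = 0.0582 vs 7/14.45 = 0.4844.
x_2 gives more utility per dollar, so spend all income on x_2: x_2* = m/p_2, x_1* = 0.
Numerically: x_1* = 0, x_2* = 5.7439.

x_1* = 0, x_2* = 5.7439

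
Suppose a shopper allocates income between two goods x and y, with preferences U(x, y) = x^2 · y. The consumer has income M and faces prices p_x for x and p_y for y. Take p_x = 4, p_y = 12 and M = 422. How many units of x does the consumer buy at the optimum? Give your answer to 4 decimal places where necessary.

x* = 70.3333

Tangency: MRS = 2·y/x = p_x/p_y.
So 2·p_y·y = p_x·x; combined with the budget, a share 2/3 of income goes to x.
Demand: x*(p_x,p_y,M) = 2/3·M/p_x and y* = 1/3·M/p_y.
At p_x=4, p_y=12, M=422: x* = 2/3·422/4 = 70.3333.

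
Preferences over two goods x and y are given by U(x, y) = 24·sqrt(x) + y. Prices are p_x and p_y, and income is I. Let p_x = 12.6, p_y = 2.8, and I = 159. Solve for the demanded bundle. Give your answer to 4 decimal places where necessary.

x* = 7.1111, y* = 24.7857

MU_x = 12/√x, MU_y = 1. Tangency: 12/√x = p_x/p_y.
Solve: √x = 12·p_y/p_x, so x*(p_x,p_y) = (12·p_y/p_x)², and y* = (I − p_x·x*)/p_y.
Plugging in: x* = (12·2.8/12.6)² = 7.1111, y* = 24.7857.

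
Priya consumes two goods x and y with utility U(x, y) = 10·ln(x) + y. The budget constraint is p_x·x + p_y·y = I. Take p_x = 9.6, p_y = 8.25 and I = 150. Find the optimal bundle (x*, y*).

x* = 8.5938, y* = 8.1818

MU_x = 10/x, MU_y = 1. Tangency: 10/x = p_x/p_y.
So x*(p_x,p_y) = 10·p_y/p_x, independent of income; and y* = (I − 10·p_y)/p_y.
At the given prices: x* = 10·8.25/9.6 = 8.5938, and y* = 8.1818.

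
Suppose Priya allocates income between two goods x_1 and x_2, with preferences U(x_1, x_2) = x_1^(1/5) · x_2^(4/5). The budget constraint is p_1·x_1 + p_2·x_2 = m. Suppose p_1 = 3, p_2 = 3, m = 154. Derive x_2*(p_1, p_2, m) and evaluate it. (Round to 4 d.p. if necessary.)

x_2* = 41.0667

The MRS is (1/4)·x_2/x_1. Set MRS = p_1/p_2.
So 0.2·p_2·x_2 = 0.8·p_1·x_1; combined with the budget, a share 0.2 of income goes to x_1.
Demand: x_1*(p_1,p_2,m) = 0.2·m/p_1 and x_2* = 0.8·m/p_2.
At p_1=3, p_2=3, m=154: x_2* = 0.8·154/3 = 41.0667.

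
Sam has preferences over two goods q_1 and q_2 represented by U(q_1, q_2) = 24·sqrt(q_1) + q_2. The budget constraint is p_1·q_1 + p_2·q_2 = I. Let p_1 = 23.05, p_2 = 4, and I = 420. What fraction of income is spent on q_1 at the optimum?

share on q_1 = 0.238

Utility is quasi-linear in q_2; the FOC for q_1 is 12/√q_1 = p_1/p_2.
Solve: √q_1 = 12·p_2/p_1, so q_1*(p_1,p_2) = (12·p_2/p_1)², and q_2* = (I − p_1·q_1*)/p_2.
Plugging in: q_1* = (12·4/23.05)² = 4.3365, q_2* = 80.0108.
Expenditure on q_1: 23.05·4.3365 = 99.9566; share = 0.238.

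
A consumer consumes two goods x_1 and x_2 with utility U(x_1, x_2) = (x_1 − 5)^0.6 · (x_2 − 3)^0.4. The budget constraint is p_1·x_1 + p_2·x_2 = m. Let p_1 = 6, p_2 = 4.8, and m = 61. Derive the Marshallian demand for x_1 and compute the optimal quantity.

x_1* = 6.66

Let x_1' = x_1−5, x_2' = x_2−3. MRS = (3/2)·x_2'/x_1' = p_1/p_2.
Substituting into the budget: x_1* = 5 + 0.6·(m − 5·p_1 − 3·p_2)/p_1, and x_2* = 3 + 0.4·(…)/p_2.
Discretionary income = 61 − 5·6 − 3·4.8 = 16.6; x_1* = 5 + 0.6·16.6/6 = 6.66.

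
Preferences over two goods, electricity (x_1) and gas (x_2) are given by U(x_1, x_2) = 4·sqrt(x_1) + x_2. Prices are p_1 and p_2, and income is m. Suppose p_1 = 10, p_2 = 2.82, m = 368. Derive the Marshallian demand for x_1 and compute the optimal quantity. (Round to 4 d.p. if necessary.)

Set MRS = p_1/p_2: 2·x_1^(−1/2) = p_1/p_2.
Thus x_1* = (2·p_2/p_1)² — independent of m — with the rest of income spent on x_2.
Plugging in: x_1* = (2·2.82/10)² = 0.3181.

x_1* = 0.3181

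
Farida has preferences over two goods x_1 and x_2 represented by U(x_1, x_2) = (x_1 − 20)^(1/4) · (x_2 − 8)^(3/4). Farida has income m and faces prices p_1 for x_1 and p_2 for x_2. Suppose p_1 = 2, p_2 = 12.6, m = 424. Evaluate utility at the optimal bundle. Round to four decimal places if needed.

After buying the subsistence bundle (20, 8), a share 0.25 of the remaining income goes to x_1: x_1* = 20 + 0.25·(m − 20p_1 − 8p_2)/p_1.
Discretionary income = 424 − 20·2 − 8·12.6 = 283.2; x_1* = 20 + 0.25·283.2/2 = 55.4; x_2* = 8 + 0.75·283.2/12.6 = 24.8571.
Utility at the optimum: U(55.4, 24.8571) = 20.2927.

V = 20.2927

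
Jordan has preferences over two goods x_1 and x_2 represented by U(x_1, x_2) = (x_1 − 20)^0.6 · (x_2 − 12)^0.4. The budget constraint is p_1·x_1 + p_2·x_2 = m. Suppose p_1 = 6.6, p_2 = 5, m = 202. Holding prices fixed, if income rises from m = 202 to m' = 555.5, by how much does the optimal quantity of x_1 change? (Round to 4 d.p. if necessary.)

MRS = (3/2)·(x_2−12)/(x_1−20). Tangency with p_1/p_2 gives x_2−12 = (2/3)·(p_1/p_2)·(x_1−20).
Substituting into the budget: x_1* = 20 + 0.6·(m − 20·p_1 − 12·p_2)/p_1, and x_2* = 12 + 0.4·(…)/p_2.
Discretionary income = 202 − 20·6.6 − 12·5 = 10; x_1* = 20 + 0.6·10/6.6 = 20.9091.
At m' = 555.5: x_1* = 53.0455. Change: 53.0455 − 20.9091 = 32.1364.

Δx_1* = 32.1364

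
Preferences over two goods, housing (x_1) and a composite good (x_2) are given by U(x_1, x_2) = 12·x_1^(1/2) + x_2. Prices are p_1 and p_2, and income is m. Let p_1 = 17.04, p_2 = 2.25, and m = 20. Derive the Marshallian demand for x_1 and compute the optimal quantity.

x_1* = 0.6277

Set MRS = p_1/p_2: 6·x_1^(−1/2) = p_1/p_2.
Solve: √x_1 = 6·p_2/p_1, so x_1*(p_1,p_2) = (6·p_2/p_1)², and x_2* = (m − p_1·x_1*)/p_2.
Plugging in: x_1* = (6·2.25/17.04)² = 0.6277.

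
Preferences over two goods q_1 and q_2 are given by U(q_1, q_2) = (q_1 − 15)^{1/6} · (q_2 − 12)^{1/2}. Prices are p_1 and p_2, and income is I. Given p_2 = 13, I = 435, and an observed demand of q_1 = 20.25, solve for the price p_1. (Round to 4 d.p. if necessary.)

p_1 = 7.75

MRS = (1/3)·(q_2−12)/(q_1−15). Tangency with p_1/p_2 gives q_2−12 = 3·(p_1/p_2)·(q_1−15).
Substituting into the budget: q_1* = 15 + 0.25·(I − 15·p_1 − 12·p_2)/p_1, and q_2* = 12 + 0.75·(…)/p_2.
Set q_1* = 20.25 in the demand function and solve for p_1: p_1 = 7.75.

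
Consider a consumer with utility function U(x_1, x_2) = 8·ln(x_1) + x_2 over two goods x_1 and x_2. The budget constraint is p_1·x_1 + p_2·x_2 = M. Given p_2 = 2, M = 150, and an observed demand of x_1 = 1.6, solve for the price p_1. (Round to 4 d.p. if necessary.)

Set MRS = p_1/p_2: (8/x_1)/1 = p_1/p_2.
So x_1*(p_1,p_2) = 8·p_2/p_1, independent of income; and x_2* = (M − 8·p_2)/p_2.
Set x_1* = 1.6 in the demand function and solve for p_1: p_1 = 10.

p_1 = 10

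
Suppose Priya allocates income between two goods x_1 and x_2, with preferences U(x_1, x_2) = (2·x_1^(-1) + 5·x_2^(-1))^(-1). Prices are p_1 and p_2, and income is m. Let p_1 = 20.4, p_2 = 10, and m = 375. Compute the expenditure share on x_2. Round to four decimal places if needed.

From the CES first-order condition, (2/5)·(x_2/x_1)^(2) = p_1/p_2.
Hence x_2/x_1 = ((5/2)·p_1/p_2)^(1/(2)), i.e. raised to the 0.5 power.
With the ratio pinned down, the budget gives x_1* = m/(p_1 + p_2·(x_2/x_1)) and x_2* = (x_2/x_1)·x_1*.
Numerically x_2/x_1 = 2.258318, so x_1* = 375/(20.4 + 10·2.258318) = 8.7243 and x_2* = 2.258318·8.7243 = 19.7023.
Expenditure on x_2: 10·19.7023 = 197.0234; share = 0.5254.

share on x_2 = 0.5254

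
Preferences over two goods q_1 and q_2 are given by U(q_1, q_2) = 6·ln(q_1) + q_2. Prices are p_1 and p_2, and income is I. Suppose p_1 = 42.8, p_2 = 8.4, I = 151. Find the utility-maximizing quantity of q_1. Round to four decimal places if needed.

q_1* = 1.1776

Set MRS = p_1/p_2: (6/q_1)/1 = p_1/p_2.
So q_1*(p_1,p_2) = 6·p_2/p_1, independent of income; and q_2* = (I − 6·p_2)/p_2.
At the given prices: q_1* = 6·8.4/42.8 = 1.1776.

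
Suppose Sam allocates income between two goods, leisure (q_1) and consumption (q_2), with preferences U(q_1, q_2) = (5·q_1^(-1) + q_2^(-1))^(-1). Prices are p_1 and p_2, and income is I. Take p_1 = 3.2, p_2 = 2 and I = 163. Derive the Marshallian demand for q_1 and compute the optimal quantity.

q_1* = 37.6324

With the ratio pinned down, the budget gives q_1* = I/(p_1 + p_2·(q_2/q_1)) and q_2* = (q_2/q_1)·q_1*.
Numerically q_2/q_1 = 0.565685, so q_1* = 163/(3.2 + 2·0.565685) = 37.6324.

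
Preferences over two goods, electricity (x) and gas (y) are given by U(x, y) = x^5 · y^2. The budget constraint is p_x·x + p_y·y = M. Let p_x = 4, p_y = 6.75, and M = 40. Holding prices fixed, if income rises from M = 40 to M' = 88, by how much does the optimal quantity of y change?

MU_x/MU_y = (5·y)/(2·x); tangency sets this equal to p_x/p_y.
Rearranging, p_y·y = (2/5)·p_x·x. Substituting into the budget gives p_x·x·(1 + (2/5)) = M.
Demand: x*(p_x,p_y,M) = 5/7·M/p_x and y* = 2/7·M/p_y.
At p_x=4, p_y=6.75, M=40: y* = 2/7·40/6.75 = 1.6931.
At M' = 88: y* = 3.7249. Change: 3.7249 − 1.6931 = 2.0317.

Δy* = 2.0317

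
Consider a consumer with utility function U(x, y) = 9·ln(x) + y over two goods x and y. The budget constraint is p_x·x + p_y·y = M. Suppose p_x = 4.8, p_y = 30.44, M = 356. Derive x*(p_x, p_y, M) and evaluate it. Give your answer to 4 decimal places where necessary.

x* = 57.075

Set MRS = p_x/p_y: (9/x)/1 = p_x/p_y.
So x*(p_x,p_y) = 9·p_y/p_x, independent of income; and y* = (M − 9·p_y)/p_y.
At the given prices: x* = 9·30.44/4.8 = 57.075.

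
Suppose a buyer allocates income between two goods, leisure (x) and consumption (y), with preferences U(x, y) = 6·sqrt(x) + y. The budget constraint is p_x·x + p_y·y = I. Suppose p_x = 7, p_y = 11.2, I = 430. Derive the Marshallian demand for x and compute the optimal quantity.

Set MRS = p_x/p_y: 3·x^(−1/2) = p_x/p_y.
Thus x* = (3·p_y/p_x)² — independent of I — with the rest of income spent on y.
Plugging in: x* = (3·11.2/7)² = 23.04.

x* = 23.04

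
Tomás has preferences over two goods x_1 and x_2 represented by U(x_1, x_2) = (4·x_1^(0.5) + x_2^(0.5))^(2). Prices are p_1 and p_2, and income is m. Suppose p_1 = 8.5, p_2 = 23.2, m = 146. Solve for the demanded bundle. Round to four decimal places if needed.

From the CES first-order condition, 4·(x_2/x_1)^(0.5) = p_1/p_2.
Solve for the ratio: x_2/x_1 = [(1/4)·p_1/p_2]^(2).
With the ratio pinned down, the budget gives x_1* = m/(p_1 + p_2·(x_2/x_1)) and x_2* = (x_2/x_1)·x_1*.
Numerically x_2/x_1 = 0.00839, so x_1* = 146/(8.5 + 23.2·0.00839) = 16.792 and x_2* = 0.00839·16.792 = 0.1409.

x_1* = 16.792, x_2* = 0.1409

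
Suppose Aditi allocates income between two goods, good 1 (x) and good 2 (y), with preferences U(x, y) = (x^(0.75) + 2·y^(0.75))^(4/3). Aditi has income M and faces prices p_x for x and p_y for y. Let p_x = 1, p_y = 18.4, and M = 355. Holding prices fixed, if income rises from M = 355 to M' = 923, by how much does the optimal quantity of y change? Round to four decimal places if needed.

Δy* = 0.0791

From the CES first-order condition, (1/2)·(y/x)^(0.25) = p_x/p_y.
Hence y/x = (2·p_x/p_y)^(1/(0.25)), i.e. raised to the 4 power.
With the ratio pinned down, the budget gives x* = M/(p_x + p_y·(y/x)) and y* = (y/x)·x*.
Numerically y/x = 0.00014, so x* = 355/(1 + 18.4·0.00014) = 354.0905 and y* = 0.00014·354.0905 = 0.0494.
At M' = 923: y* = 0.1285. Change: 0.1285 − 0.0494 = 0.0791.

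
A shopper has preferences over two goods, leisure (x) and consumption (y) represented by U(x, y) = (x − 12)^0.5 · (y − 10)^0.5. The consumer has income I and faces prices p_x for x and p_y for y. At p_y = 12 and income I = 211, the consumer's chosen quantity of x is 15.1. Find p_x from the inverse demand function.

This is Cobb-Douglas in (x−12, y−10): tangency gives 0.5·p_y·(y−10) = 0.5·p_x·(x−12).
After buying the subsistence bundle (12, 10), a share 0.5 of the remaining income goes to x: x* = 12 + 0.5·(I − 12p_x − 10p_y)/p_x.
Set x* = 15.1 in the demand function and solve for p_x: p_x = 5.

p_x = 5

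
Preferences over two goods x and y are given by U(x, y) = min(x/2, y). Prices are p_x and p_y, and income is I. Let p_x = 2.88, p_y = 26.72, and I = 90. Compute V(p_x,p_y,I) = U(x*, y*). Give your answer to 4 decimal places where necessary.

With perfect complements, no substitution: consume in ratio x:y = 2:1.
Budget: p_x·x + p_y·(1/2)·x = I, so (2·p_x + p_y)·x = 2·I.
Demand: x*(p_x,p_y,I) = 2·I/(2·p_x + p_y), y* = I/(2·p_x + p_y).
Here 2·2.88 + 26.72 = 32.48, giving x* = 5.5419 and y* = 2.7709.
Utility at the optimum: U(5.5419, 2.7709) = 2.7709.

V = 2.7709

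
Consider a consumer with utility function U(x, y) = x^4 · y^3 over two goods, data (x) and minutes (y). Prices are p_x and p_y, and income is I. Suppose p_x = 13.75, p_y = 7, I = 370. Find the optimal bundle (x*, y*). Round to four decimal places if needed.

At p_x=13.75, p_y=7, I=370: x* = 4/7·370/13.75 = 15.3766, y* = 22.6531.

x* = 15.3766, y* = 22.6531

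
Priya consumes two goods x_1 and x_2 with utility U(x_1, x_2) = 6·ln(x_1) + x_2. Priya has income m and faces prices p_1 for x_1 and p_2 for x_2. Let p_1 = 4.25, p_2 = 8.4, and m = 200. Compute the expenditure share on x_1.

MU_x_1 = 6/x_1, MU_x_2 = 1. Tangency: 6/x_1 = p_1/p_2.
So x_1*(p_1,p_2) = 6·p_2/p_1, independent of income; and x_2* = (m − 6·p_2)/p_2.
At the given prices: x_1* = 6·8.4/4.25 = 11.8588, and x_2* = 17.8095.
Expenditure on x_1: 4.25·11.8588 = 50.4; share = 0.252.

share on x_1 = 0.252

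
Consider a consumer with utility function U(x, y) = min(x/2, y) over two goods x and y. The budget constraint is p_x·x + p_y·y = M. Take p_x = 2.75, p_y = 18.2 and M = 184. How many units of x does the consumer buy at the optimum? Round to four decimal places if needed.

With perfect complements, no substitution: consume in ratio x:y = 2:1.
Budget: p_x·x + p_y·(1/2)·x = M, so (2·p_x + p_y)·x = 2·M.
Demand: x*(p_x,p_y,M) = 2·M/(2·p_x + p_y), y* = M/(2·p_x + p_y).
Here 2·2.75 + 18.2 = 23.7, giving x* = 15.5274.

x* = 15.5274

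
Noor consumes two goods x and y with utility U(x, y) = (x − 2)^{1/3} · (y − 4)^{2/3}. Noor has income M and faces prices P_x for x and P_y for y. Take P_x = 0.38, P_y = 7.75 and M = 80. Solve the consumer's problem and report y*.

This is Cobb-Douglas in (x−2, y−4): tangency gives 1/3·P_y·(y−4) = 2/3·P_x·(x−2).
Substituting into the budget: x* = 2 + 1/3·(M − 2·P_x − 4·P_y)/P_x, and y* = 4 + 2/3·(…)/P_y.
Discretionary income = 80 − 2·0.38 − 4·7.75 = 48.24; y* = 4 + 2/3·48.24/7.75 = 8.1497.

y* = 8.1497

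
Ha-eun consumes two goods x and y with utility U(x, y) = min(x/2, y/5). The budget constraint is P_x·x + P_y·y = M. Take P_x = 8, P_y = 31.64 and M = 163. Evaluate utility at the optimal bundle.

Leontief preferences: the optimum is at the kink where x/2 = y/5, i.e. y = (5/2)·x.
Budget: P_x·x + P_y·(5/2)·x = M, so (2·P_x + 5·P_y)·x = 2·M.
Demand: x*(P_x,P_y,M) = 2·M/(2·P_x + 5·P_y), y* = 5·M/(2·P_x + 5·P_y).
Here 2·8 + 5·31.64 = 174.2, giving x* = 1.8714 and y* = 4.6785.
Utility at the optimum: U(1.8714, 4.6785) = 0.9357.

V = 0.9357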